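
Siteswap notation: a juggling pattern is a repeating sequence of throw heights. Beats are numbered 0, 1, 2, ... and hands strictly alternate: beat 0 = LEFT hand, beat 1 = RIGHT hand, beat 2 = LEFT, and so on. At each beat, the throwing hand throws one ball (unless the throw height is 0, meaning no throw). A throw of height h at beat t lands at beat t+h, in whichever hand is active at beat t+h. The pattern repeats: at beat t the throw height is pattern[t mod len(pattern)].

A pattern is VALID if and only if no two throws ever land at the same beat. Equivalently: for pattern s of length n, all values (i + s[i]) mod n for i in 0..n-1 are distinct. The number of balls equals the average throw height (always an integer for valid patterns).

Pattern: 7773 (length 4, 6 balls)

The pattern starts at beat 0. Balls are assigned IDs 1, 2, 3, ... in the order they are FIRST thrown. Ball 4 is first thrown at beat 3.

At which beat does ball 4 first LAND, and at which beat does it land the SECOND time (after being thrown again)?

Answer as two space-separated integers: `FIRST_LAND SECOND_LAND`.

Beat 0 (L): throw ball1 h=7 -> lands@7:R; in-air after throw: [b1@7:R]
Beat 1 (R): throw ball2 h=7 -> lands@8:L; in-air after throw: [b1@7:R b2@8:L]
Beat 2 (L): throw ball3 h=7 -> lands@9:R; in-air after throw: [b1@7:R b2@8:L b3@9:R]
Beat 3 (R): throw ball4 h=3 -> lands@6:L; in-air after throw: [b4@6:L b1@7:R b2@8:L b3@9:R]
Beat 4 (L): throw ball5 h=7 -> lands@11:R; in-air after throw: [b4@6:L b1@7:R b2@8:L b3@9:R b5@11:R]
Beat 5 (R): throw ball6 h=7 -> lands@12:L; in-air after throw: [b4@6:L b1@7:R b2@8:L b3@9:R b5@11:R b6@12:L]
Beat 6 (L): throw ball4 h=7 -> lands@13:R; in-air after throw: [b1@7:R b2@8:L b3@9:R b5@11:R b6@12:L b4@13:R]
Beat 7 (R): throw ball1 h=3 -> lands@10:L; in-air after throw: [b2@8:L b3@9:R b1@10:L b5@11:R b6@12:L b4@13:R]
Beat 8 (L): throw ball2 h=7 -> lands@15:R; in-air after throw: [b3@9:R b1@10:L b5@11:R b6@12:L b4@13:R b2@15:R]
Beat 9 (R): throw ball3 h=7 -> lands@16:L; in-air after throw: [b1@10:L b5@11:R b6@12:L b4@13:R b2@15:R b3@16:L]
Beat 10 (L): throw ball1 h=7 -> lands@17:R; in-air after throw: [b5@11:R b6@12:L b4@13:R b2@15:R b3@16:L b1@17:R]
Beat 11 (R): throw ball5 h=3 -> lands@14:L; in-air after throw: [b6@12:L b4@13:R b5@14:L b2@15:R b3@16:L b1@17:R]
Beat 12 (L): throw ball6 h=7 -> lands@19:R; in-air after throw: [b4@13:R b5@14:L b2@15:R b3@16:L b1@17:R b6@19:R]
Beat 13 (R): throw ball4 h=7 -> lands@20:L; in-air after throw: [b5@14:L b2@15:R b3@16:L b1@17:R b6@19:R b4@20:L]
Ball 4: thrown@3 h=3 -> first land @6; rethrown@6 h=7 -> second land @13

Answer: 6 13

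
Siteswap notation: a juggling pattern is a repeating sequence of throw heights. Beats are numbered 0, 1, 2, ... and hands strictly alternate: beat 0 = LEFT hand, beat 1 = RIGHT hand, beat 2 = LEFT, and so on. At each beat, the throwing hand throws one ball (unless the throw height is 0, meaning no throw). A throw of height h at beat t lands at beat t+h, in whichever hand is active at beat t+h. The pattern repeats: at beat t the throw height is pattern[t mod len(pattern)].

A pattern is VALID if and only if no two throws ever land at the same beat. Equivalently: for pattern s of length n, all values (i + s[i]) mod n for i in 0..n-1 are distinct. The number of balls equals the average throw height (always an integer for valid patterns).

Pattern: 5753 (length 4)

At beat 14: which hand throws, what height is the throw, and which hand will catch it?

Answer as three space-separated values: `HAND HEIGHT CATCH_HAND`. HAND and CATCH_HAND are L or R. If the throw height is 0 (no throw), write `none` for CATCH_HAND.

Answer: L 5 R

Derivation:
Beat 14: 14 mod 2 = 0, so hand = L
Throw height = pattern[14 mod 4] = pattern[2] = 5
Lands at beat 14+5=19, 19 mod 2 = 1, so catch hand = R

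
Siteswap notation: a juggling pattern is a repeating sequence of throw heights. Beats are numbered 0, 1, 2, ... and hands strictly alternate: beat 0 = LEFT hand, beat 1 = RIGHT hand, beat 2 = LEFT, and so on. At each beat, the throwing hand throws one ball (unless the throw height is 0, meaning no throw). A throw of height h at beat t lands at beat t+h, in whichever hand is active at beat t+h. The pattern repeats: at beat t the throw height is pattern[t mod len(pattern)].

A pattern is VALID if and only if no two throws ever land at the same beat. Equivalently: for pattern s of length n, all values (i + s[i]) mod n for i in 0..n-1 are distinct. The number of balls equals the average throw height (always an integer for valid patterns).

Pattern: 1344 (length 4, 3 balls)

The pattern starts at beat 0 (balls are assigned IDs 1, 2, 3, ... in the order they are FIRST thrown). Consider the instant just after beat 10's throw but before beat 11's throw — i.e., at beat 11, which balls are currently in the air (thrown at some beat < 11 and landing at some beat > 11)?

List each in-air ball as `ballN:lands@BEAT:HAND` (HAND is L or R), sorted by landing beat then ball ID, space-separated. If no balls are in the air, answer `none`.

Answer: ball1:lands@12:L ball2:lands@14:L

Derivation:
Beat 0 (L): throw ball1 h=1 -> lands@1:R; in-air after throw: [b1@1:R]
Beat 1 (R): throw ball1 h=3 -> lands@4:L; in-air after throw: [b1@4:L]
Beat 2 (L): throw ball2 h=4 -> lands@6:L; in-air after throw: [b1@4:L b2@6:L]
Beat 3 (R): throw ball3 h=4 -> lands@7:R; in-air after throw: [b1@4:L b2@6:L b3@7:R]
Beat 4 (L): throw ball1 h=1 -> lands@5:R; in-air after throw: [b1@5:R b2@6:L b3@7:R]
Beat 5 (R): throw ball1 h=3 -> lands@8:L; in-air after throw: [b2@6:L b3@7:R b1@8:L]
Beat 6 (L): throw ball2 h=4 -> lands@10:L; in-air after throw: [b3@7:R b1@8:L b2@10:L]
Beat 7 (R): throw ball3 h=4 -> lands@11:R; in-air after throw: [b1@8:L b2@10:L b3@11:R]
Beat 8 (L): throw ball1 h=1 -> lands@9:R; in-air after throw: [b1@9:R b2@10:L b3@11:R]
Beat 9 (R): throw ball1 h=3 -> lands@12:L; in-air after throw: [b2@10:L b3@11:R b1@12:L]
Beat 10 (L): throw ball2 h=4 -> lands@14:L; in-air after throw: [b3@11:R b1@12:L b2@14:L]
Beat 11 (R): throw ball3 h=4 -> lands@15:R; in-air after throw: [b1@12:L b2@14:L b3@15:R]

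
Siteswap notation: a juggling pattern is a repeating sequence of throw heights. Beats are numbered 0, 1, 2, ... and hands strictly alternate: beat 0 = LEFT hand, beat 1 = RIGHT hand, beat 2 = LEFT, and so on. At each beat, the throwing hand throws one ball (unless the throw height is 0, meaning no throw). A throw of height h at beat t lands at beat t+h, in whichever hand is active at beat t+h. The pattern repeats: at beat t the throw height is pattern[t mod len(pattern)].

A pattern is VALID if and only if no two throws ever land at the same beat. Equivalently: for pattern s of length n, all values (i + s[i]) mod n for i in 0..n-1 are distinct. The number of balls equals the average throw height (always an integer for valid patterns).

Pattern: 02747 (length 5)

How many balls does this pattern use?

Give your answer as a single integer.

Pattern = [0, 2, 7, 4, 7], length n = 5
  position 0: throw height = 0, running sum = 0
  position 1: throw height = 2, running sum = 2
  position 2: throw height = 7, running sum = 9
  position 3: throw height = 4, running sum = 13
  position 4: throw height = 7, running sum = 20
Total sum = 20; balls = sum / n = 20 / 5 = 4

Answer: 4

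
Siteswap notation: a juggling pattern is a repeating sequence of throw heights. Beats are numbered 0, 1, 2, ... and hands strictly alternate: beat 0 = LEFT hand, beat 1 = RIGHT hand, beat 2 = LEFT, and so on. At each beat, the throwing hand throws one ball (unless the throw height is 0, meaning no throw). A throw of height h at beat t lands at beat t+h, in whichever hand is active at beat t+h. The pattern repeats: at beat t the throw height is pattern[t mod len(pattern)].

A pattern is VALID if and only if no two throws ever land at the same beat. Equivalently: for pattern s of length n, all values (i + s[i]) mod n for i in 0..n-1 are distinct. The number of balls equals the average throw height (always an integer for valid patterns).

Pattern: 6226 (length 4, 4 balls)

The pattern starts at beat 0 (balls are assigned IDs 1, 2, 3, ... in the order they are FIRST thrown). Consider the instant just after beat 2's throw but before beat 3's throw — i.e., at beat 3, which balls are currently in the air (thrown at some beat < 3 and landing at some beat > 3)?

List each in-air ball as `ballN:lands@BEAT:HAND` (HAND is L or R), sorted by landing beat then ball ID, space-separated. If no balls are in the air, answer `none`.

Answer: ball3:lands@4:L ball1:lands@6:L

Derivation:
Beat 0 (L): throw ball1 h=6 -> lands@6:L; in-air after throw: [b1@6:L]
Beat 1 (R): throw ball2 h=2 -> lands@3:R; in-air after throw: [b2@3:R b1@6:L]
Beat 2 (L): throw ball3 h=2 -> lands@4:L; in-air after throw: [b2@3:R b3@4:L b1@6:L]
Beat 3 (R): throw ball2 h=6 -> lands@9:R; in-air after throw: [b3@4:L b1@6:L b2@9:R]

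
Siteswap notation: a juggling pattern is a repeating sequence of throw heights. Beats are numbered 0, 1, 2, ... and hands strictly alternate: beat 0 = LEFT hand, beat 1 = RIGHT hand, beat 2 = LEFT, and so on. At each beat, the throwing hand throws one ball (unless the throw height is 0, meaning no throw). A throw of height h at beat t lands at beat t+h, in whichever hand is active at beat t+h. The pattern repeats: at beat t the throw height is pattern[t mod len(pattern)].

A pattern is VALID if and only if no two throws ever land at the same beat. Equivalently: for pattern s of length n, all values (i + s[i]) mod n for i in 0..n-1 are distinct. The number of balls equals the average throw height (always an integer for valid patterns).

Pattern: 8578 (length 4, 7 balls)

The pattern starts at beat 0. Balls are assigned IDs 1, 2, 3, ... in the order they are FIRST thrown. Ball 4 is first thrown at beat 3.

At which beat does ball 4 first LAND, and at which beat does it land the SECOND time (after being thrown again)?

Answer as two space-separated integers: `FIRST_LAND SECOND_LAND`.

Answer: 11 19

Derivation:
Beat 0 (L): throw ball1 h=8 -> lands@8:L; in-air after throw: [b1@8:L]
Beat 1 (R): throw ball2 h=5 -> lands@6:L; in-air after throw: [b2@6:L b1@8:L]
Beat 2 (L): throw ball3 h=7 -> lands@9:R; in-air after throw: [b2@6:L b1@8:L b3@9:R]
Beat 3 (R): throw ball4 h=8 -> lands@11:R; in-air after throw: [b2@6:L b1@8:L b3@9:R b4@11:R]
Beat 4 (L): throw ball5 h=8 -> lands@12:L; in-air after throw: [b2@6:L b1@8:L b3@9:R b4@11:R b5@12:L]
Beat 5 (R): throw ball6 h=5 -> lands@10:L; in-air after throw: [b2@6:L b1@8:L b3@9:R b6@10:L b4@11:R b5@12:L]
Beat 6 (L): throw ball2 h=7 -> lands@13:R; in-air after throw: [b1@8:L b3@9:R b6@10:L b4@11:R b5@12:L b2@13:R]
Beat 7 (R): throw ball7 h=8 -> lands@15:R; in-air after throw: [b1@8:L b3@9:R b6@10:L b4@11:R b5@12:L b2@13:R b7@15:R]
Beat 8 (L): throw ball1 h=8 -> lands@16:L; in-air after throw: [b3@9:R b6@10:L b4@11:R b5@12:L b2@13:R b7@15:R b1@16:L]
Beat 9 (R): throw ball3 h=5 -> lands@14:L; in-air after throw: [b6@10:L b4@11:R b5@12:L b2@13:R b3@14:L b7@15:R b1@16:L]
Beat 10 (L): throw ball6 h=7 -> lands@17:R; in-air after throw: [b4@11:R b5@12:L b2@13:R b3@14:L b7@15:R b1@16:L b6@17:R]
Beat 11 (R): throw ball4 h=8 -> lands@19:R; in-air after throw: [b5@12:L b2@13:R b3@14:L b7@15:R b1@16:L b6@17:R b4@19:R]
Beat 12 (L): throw ball5 h=8 -> lands@20:L; in-air after throw: [b2@13:R b3@14:L b7@15:R b1@16:L b6@17:R b4@19:R b5@20:L]
Beat 13 (R): throw ball2 h=5 -> lands@18:L; in-air after throw: [b3@14:L b7@15:R b1@16:L b6@17:R b2@18:L b4@19:R b5@20:L]
Beat 14 (L): throw ball3 h=7 -> lands@21:R; in-air after throw: [b7@15:R b1@16:L b6@17:R b2@18:L b4@19:R b5@20:L b3@21:R]
Beat 15 (R): throw ball7 h=8 -> lands@23:R; in-air after throw: [b1@16:L b6@17:R b2@18:L b4@19:R b5@20:L b3@21:R b7@23:R]
Beat 16 (L): throw ball1 h=8 -> lands@24:L; in-air after throw: [b6@17:R b2@18:L b4@19:R b5@20:L b3@21:R b7@23:R b1@24:L]
Beat 17 (R): throw ball6 h=5 -> lands@22:L; in-air after throw: [b2@18:L b4@19:R b5@20:L b3@21:R b6@22:L b7@23:R b1@24:L]
Beat 18 (L): throw ball2 h=7 -> lands@25:R; in-air after throw: [b4@19:R b5@20:L b3@21:R b6@22:L b7@23:R b1@24:L b2@25:R]
Beat 19 (R): throw ball4 h=8 -> lands@27:R; in-air after throw: [b5@20:L b3@21:R b6@22:L b7@23:R b1@24:L b2@25:R b4@27:R]
Ball 4: thrown@3 h=8 -> first land @11; rethrown@11 h=8 -> second land @19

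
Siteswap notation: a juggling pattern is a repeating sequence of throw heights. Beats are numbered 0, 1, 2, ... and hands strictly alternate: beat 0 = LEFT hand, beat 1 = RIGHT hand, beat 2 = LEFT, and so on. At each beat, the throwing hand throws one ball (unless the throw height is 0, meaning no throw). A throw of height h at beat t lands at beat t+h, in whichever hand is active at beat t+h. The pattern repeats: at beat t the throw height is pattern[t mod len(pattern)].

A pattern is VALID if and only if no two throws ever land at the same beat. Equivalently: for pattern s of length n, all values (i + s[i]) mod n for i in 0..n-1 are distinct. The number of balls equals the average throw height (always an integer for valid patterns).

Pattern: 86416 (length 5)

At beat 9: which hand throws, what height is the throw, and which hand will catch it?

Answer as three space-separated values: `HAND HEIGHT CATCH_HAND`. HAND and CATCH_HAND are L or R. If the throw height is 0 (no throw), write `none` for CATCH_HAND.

Answer: R 6 R

Derivation:
Beat 9: 9 mod 2 = 1, so hand = R
Throw height = pattern[9 mod 5] = pattern[4] = 6
Lands at beat 9+6=15, 15 mod 2 = 1, so catch hand = R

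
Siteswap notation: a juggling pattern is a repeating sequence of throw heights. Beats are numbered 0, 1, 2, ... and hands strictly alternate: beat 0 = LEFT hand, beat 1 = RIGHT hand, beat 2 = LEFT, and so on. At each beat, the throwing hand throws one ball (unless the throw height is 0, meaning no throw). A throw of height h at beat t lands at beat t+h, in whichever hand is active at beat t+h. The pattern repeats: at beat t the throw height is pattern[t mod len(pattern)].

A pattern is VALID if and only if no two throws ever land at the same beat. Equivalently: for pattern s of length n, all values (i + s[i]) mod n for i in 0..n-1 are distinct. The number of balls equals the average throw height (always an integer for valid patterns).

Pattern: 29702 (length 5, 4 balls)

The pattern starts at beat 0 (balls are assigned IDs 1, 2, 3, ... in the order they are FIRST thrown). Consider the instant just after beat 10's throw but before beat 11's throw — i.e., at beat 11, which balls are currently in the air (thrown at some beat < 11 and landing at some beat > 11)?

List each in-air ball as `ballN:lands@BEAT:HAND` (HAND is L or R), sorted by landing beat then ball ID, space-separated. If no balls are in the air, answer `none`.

Beat 0 (L): throw ball1 h=2 -> lands@2:L; in-air after throw: [b1@2:L]
Beat 1 (R): throw ball2 h=9 -> lands@10:L; in-air after throw: [b1@2:L b2@10:L]
Beat 2 (L): throw ball1 h=7 -> lands@9:R; in-air after throw: [b1@9:R b2@10:L]
Beat 4 (L): throw ball3 h=2 -> lands@6:L; in-air after throw: [b3@6:L b1@9:R b2@10:L]
Beat 5 (R): throw ball4 h=2 -> lands@7:R; in-air after throw: [b3@6:L b4@7:R b1@9:R b2@10:L]
Beat 6 (L): throw ball3 h=9 -> lands@15:R; in-air after throw: [b4@7:R b1@9:R b2@10:L b3@15:R]
Beat 7 (R): throw ball4 h=7 -> lands@14:L; in-air after throw: [b1@9:R b2@10:L b4@14:L b3@15:R]
Beat 9 (R): throw ball1 h=2 -> lands@11:R; in-air after throw: [b2@10:L b1@11:R b4@14:L b3@15:R]
Beat 10 (L): throw ball2 h=2 -> lands@12:L; in-air after throw: [b1@11:R b2@12:L b4@14:L b3@15:R]
Beat 11 (R): throw ball1 h=9 -> lands@20:L; in-air after throw: [b2@12:L b4@14:L b3@15:R b1@20:L]

Answer: ball2:lands@12:L ball4:lands@14:L ball3:lands@15:R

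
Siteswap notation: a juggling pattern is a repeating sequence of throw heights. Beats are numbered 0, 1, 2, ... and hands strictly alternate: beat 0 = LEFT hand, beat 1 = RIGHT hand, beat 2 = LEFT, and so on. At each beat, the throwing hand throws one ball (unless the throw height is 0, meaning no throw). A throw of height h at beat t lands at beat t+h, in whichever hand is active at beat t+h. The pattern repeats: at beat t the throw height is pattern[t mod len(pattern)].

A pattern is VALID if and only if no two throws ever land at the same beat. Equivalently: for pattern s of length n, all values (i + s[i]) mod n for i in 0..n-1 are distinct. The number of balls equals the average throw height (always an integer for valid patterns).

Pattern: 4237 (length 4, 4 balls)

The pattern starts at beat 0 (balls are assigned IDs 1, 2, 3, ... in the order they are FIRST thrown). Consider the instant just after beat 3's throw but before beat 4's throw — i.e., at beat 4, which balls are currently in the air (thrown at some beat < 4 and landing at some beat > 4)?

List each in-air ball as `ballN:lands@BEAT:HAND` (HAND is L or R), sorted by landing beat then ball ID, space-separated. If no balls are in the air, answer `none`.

Beat 0 (L): throw ball1 h=4 -> lands@4:L; in-air after throw: [b1@4:L]
Beat 1 (R): throw ball2 h=2 -> lands@3:R; in-air after throw: [b2@3:R b1@4:L]
Beat 2 (L): throw ball3 h=3 -> lands@5:R; in-air after throw: [b2@3:R b1@4:L b3@5:R]
Beat 3 (R): throw ball2 h=7 -> lands@10:L; in-air after throw: [b1@4:L b3@5:R b2@10:L]
Beat 4 (L): throw ball1 h=4 -> lands@8:L; in-air after throw: [b3@5:R b1@8:L b2@10:L]

Answer: ball3:lands@5:R ball2:lands@10:L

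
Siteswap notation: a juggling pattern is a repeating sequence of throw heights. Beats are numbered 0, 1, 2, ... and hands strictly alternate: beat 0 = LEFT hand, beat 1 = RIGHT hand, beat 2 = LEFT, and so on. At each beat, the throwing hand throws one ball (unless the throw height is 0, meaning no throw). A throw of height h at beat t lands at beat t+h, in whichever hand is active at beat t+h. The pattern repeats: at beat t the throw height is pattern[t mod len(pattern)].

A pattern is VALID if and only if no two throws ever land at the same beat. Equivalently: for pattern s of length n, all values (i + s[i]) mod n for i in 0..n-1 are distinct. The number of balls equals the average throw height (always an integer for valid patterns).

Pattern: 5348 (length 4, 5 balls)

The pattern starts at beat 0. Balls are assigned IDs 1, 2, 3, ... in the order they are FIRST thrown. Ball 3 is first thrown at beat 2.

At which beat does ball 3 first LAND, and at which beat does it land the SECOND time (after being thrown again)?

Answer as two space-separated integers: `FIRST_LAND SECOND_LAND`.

Answer: 6 10

Derivation:
Beat 0 (L): throw ball1 h=5 -> lands@5:R; in-air after throw: [b1@5:R]
Beat 1 (R): throw ball2 h=3 -> lands@4:L; in-air after throw: [b2@4:L b1@5:R]
Beat 2 (L): throw ball3 h=4 -> lands@6:L; in-air after throw: [b2@4:L b1@5:R b3@6:L]
Beat 3 (R): throw ball4 h=8 -> lands@11:R; in-air after throw: [b2@4:L b1@5:R b3@6:L b4@11:R]
Beat 4 (L): throw ball2 h=5 -> lands@9:R; in-air after throw: [b1@5:R b3@6:L b2@9:R b4@11:R]
Beat 5 (R): throw ball1 h=3 -> lands@8:L; in-air after throw: [b3@6:L b1@8:L b2@9:R b4@11:R]
Beat 6 (L): throw ball3 h=4 -> lands@10:L; in-air after throw: [b1@8:L b2@9:R b3@10:L b4@11:R]
Beat 7 (R): throw ball5 h=8 -> lands@15:R; in-air after throw: [b1@8:L b2@9:R b3@10:L b4@11:R b5@15:R]
Beat 8 (L): throw ball1 h=5 -> lands@13:R; in-air after throw: [b2@9:R b3@10:L b4@11:R b1@13:R b5@15:R]
Beat 9 (R): throw ball2 h=3 -> lands@12:L; in-air after throw: [b3@10:L b4@11:R b2@12:L b1@13:R b5@15:R]
Beat 10 (L): throw ball3 h=4 -> lands@14:L; in-air after throw: [b4@11:R b2@12:L b1@13:R b3@14:L b5@15:R]
Ball 3: thrown@2 h=4 -> first land @6; rethrown@6 h=4 -> second land @10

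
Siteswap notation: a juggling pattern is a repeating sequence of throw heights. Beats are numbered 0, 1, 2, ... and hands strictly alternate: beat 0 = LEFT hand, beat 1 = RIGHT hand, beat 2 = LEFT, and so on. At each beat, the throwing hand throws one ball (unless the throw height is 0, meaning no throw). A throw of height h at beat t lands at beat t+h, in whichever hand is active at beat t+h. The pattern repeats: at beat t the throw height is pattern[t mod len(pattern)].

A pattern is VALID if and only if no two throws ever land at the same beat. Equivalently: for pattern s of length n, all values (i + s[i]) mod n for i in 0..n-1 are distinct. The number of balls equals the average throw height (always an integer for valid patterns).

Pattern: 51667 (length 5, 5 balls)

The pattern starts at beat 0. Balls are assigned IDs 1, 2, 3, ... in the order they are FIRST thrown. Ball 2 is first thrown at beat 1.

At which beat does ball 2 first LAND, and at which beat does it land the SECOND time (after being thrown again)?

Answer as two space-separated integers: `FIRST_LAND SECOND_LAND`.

Beat 0 (L): throw ball1 h=5 -> lands@5:R; in-air after throw: [b1@5:R]
Beat 1 (R): throw ball2 h=1 -> lands@2:L; in-air after throw: [b2@2:L b1@5:R]
Beat 2 (L): throw ball2 h=6 -> lands@8:L; in-air after throw: [b1@5:R b2@8:L]
Beat 3 (R): throw ball3 h=6 -> lands@9:R; in-air after throw: [b1@5:R b2@8:L b3@9:R]
Beat 4 (L): throw ball4 h=7 -> lands@11:R; in-air after throw: [b1@5:R b2@8:L b3@9:R b4@11:R]
Beat 5 (R): throw ball1 h=5 -> lands@10:L; in-air after throw: [b2@8:L b3@9:R b1@10:L b4@11:R]
Beat 6 (L): throw ball5 h=1 -> lands@7:R; in-air after throw: [b5@7:R b2@8:L b3@9:R b1@10:L b4@11:R]
Beat 7 (R): throw ball5 h=6 -> lands@13:R; in-air after throw: [b2@8:L b3@9:R b1@10:L b4@11:R b5@13:R]
Beat 8 (L): throw ball2 h=6 -> lands@14:L; in-air after throw: [b3@9:R b1@10:L b4@11:R b5@13:R b2@14:L]
Ball 2: thrown@1 h=1 -> first land @2; rethrown@2 h=6 -> second land @8

Answer: 2 8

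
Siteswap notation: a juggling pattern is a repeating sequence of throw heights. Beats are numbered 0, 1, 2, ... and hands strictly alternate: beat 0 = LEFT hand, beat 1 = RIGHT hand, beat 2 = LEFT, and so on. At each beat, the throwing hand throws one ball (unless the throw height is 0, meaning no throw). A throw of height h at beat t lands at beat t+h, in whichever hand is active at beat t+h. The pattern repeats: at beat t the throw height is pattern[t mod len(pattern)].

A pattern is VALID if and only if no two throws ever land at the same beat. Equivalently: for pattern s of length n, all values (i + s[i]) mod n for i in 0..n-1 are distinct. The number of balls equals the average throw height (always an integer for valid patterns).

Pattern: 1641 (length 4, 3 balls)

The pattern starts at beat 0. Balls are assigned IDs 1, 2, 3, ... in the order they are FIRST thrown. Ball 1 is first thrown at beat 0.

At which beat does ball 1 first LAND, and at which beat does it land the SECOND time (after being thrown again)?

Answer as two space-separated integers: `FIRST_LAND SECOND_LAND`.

Beat 0 (L): throw ball1 h=1 -> lands@1:R; in-air after throw: [b1@1:R]
Beat 1 (R): throw ball1 h=6 -> lands@7:R; in-air after throw: [b1@7:R]
Beat 2 (L): throw ball2 h=4 -> lands@6:L; in-air after throw: [b2@6:L b1@7:R]
Beat 3 (R): throw ball3 h=1 -> lands@4:L; in-air after throw: [b3@4:L b2@6:L b1@7:R]
Beat 4 (L): throw ball3 h=1 -> lands@5:R; in-air after throw: [b3@5:R b2@6:L b1@7:R]
Beat 5 (R): throw ball3 h=6 -> lands@11:R; in-air after throw: [b2@6:L b1@7:R b3@11:R]
Beat 6 (L): throw ball2 h=4 -> lands@10:L; in-air after throw: [b1@7:R b2@10:L b3@11:R]
Beat 7 (R): throw ball1 h=1 -> lands@8:L; in-air after throw: [b1@8:L b2@10:L b3@11:R]
Ball 1: thrown@0 h=1 -> first land @1; rethrown@1 h=6 -> second land @7

Answer: 1 7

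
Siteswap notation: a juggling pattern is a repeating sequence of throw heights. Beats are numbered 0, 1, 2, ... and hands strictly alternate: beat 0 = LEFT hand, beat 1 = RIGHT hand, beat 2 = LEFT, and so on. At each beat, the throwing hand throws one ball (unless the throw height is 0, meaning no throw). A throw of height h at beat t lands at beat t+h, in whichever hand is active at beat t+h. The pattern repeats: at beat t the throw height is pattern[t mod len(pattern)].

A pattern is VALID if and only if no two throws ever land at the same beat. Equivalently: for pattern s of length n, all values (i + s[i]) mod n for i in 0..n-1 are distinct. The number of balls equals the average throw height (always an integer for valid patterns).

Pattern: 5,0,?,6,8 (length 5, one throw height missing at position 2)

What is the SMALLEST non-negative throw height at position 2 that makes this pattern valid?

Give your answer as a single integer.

Answer: 1

Derivation:
i=0: (0 + 5) mod 5 = 0
i=1: (1 + 0) mod 5 = 1
i=2: s[i]=? (unknown)
i=3: (3 + 6) mod 5 = 4
i=4: (4 + 8) mod 5 = 2
Known residues: [0, 1, 2, 4]; need a permutation of 0..4, so missing residue r = 3
Need (2 + s) mod 5 = 3; smallest s = (3 - 2) mod 5 = 1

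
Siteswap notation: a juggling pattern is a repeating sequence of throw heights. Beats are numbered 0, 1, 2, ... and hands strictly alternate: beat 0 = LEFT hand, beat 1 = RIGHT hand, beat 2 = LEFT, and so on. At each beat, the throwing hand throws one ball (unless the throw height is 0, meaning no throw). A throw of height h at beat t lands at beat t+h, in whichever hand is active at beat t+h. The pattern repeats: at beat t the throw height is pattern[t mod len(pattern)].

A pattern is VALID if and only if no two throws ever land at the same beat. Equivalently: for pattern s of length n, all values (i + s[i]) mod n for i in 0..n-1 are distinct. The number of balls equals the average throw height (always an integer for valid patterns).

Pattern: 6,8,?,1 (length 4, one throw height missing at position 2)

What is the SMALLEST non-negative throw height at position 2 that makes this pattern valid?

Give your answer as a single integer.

Answer: 1

Derivation:
i=0: (0 + 6) mod 4 = 2
i=1: (1 + 8) mod 4 = 1
i=2: s[i]=? (unknown)
i=3: (3 + 1) mod 4 = 0
Known residues: [0, 1, 2]; need a permutation of 0..3, so missing residue r = 3
Need (2 + s) mod 4 = 3; smallest s = (3 - 2) mod 4 = 1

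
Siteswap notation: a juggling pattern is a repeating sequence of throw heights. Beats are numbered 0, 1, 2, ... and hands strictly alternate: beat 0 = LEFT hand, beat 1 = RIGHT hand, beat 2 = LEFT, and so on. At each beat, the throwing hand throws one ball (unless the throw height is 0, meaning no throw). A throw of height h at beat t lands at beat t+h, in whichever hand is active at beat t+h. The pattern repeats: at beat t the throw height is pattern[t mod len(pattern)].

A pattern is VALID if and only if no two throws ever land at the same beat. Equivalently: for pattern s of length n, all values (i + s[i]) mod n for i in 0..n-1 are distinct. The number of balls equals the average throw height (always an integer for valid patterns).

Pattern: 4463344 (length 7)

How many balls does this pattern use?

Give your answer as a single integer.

Pattern = [4, 4, 6, 3, 3, 4, 4], length n = 7
  position 0: throw height = 4, running sum = 4
  position 1: throw height = 4, running sum = 8
  position 2: throw height = 6, running sum = 14
  position 3: throw height = 3, running sum = 17
  position 4: throw height = 3, running sum = 20
  position 5: throw height = 4, running sum = 24
  position 6: throw height = 4, running sum = 28
Total sum = 28; balls = sum / n = 28 / 7 = 4

Answer: 4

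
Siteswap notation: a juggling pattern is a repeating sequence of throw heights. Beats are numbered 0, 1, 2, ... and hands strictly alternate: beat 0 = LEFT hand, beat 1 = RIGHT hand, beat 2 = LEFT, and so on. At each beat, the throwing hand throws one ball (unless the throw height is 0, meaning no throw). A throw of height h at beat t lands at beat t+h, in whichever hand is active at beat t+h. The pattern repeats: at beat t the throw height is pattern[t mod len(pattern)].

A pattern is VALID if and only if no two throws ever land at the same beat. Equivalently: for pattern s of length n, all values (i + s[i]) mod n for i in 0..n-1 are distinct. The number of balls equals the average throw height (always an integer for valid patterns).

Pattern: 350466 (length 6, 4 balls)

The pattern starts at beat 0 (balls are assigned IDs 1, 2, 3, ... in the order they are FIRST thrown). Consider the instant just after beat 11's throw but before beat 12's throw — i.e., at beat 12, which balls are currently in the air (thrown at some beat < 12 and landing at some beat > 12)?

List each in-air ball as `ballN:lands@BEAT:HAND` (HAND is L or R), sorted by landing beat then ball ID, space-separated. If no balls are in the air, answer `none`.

Answer: ball2:lands@13:R ball3:lands@16:L ball4:lands@17:R

Derivation:
Beat 0 (L): throw ball1 h=3 -> lands@3:R; in-air after throw: [b1@3:R]
Beat 1 (R): throw ball2 h=5 -> lands@6:L; in-air after throw: [b1@3:R b2@6:L]
Beat 3 (R): throw ball1 h=4 -> lands@7:R; in-air after throw: [b2@6:L b1@7:R]
Beat 4 (L): throw ball3 h=6 -> lands@10:L; in-air after throw: [b2@6:L b1@7:R b3@10:L]
Beat 5 (R): throw ball4 h=6 -> lands@11:R; in-air after throw: [b2@6:L b1@7:R b3@10:L b4@11:R]
Beat 6 (L): throw ball2 h=3 -> lands@9:R; in-air after throw: [b1@7:R b2@9:R b3@10:L b4@11:R]
Beat 7 (R): throw ball1 h=5 -> lands@12:L; in-air after throw: [b2@9:R b3@10:L b4@11:R b1@12:L]
Beat 9 (R): throw ball2 h=4 -> lands@13:R; in-air after throw: [b3@10:L b4@11:R b1@12:L b2@13:R]
Beat 10 (L): throw ball3 h=6 -> lands@16:L; in-air after throw: [b4@11:R b1@12:L b2@13:R b3@16:L]
Beat 11 (R): throw ball4 h=6 -> lands@17:R; in-air after throw: [b1@12:L b2@13:R b3@16:L b4@17:R]
Beat 12 (L): throw ball1 h=3 -> lands@15:R; in-air after throw: [b2@13:R b1@15:R b3@16:L b4@17:R]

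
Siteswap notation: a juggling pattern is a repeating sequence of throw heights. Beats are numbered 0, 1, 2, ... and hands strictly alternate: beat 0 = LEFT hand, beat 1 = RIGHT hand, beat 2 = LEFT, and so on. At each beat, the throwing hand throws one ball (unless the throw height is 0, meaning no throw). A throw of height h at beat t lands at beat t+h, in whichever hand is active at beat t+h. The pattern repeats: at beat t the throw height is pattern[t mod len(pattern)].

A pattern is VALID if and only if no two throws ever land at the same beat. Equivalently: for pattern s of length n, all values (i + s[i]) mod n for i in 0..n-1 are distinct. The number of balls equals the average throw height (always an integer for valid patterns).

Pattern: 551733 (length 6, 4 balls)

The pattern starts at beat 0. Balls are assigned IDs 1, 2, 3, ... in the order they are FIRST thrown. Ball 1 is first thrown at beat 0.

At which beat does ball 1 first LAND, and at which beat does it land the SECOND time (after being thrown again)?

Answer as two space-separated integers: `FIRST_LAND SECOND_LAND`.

Answer: 5 8

Derivation:
Beat 0 (L): throw ball1 h=5 -> lands@5:R; in-air after throw: [b1@5:R]
Beat 1 (R): throw ball2 h=5 -> lands@6:L; in-air after throw: [b1@5:R b2@6:L]
Beat 2 (L): throw ball3 h=1 -> lands@3:R; in-air after throw: [b3@3:R b1@5:R b2@6:L]
Beat 3 (R): throw ball3 h=7 -> lands@10:L; in-air after throw: [b1@5:R b2@6:L b3@10:L]
Beat 4 (L): throw ball4 h=3 -> lands@7:R; in-air after throw: [b1@5:R b2@6:L b4@7:R b3@10:L]
Beat 5 (R): throw ball1 h=3 -> lands@8:L; in-air after throw: [b2@6:L b4@7:R b1@8:L b3@10:L]
Beat 6 (L): throw ball2 h=5 -> lands@11:R; in-air after throw: [b4@7:R b1@8:L b3@10:L b2@11:R]
Beat 7 (R): throw ball4 h=5 -> lands@12:L; in-air after throw: [b1@8:L b3@10:L b2@11:R b4@12:L]
Beat 8 (L): throw ball1 h=1 -> lands@9:R; in-air after throw: [b1@9:R b3@10:L b2@11:R b4@12:L]
Ball 1: thrown@0 h=5 -> first land @5; rethrown@5 h=3 -> second land @8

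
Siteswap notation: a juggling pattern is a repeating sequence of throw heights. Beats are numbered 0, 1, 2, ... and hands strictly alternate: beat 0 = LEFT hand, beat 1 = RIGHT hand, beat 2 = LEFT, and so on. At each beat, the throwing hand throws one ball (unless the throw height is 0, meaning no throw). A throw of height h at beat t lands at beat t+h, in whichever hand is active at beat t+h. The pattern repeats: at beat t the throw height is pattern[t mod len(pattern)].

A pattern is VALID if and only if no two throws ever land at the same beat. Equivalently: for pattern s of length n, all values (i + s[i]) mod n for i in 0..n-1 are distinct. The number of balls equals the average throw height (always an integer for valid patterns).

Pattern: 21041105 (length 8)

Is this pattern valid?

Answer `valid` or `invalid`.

Answer: invalid

Derivation:
i=0: (i + s[i]) mod n = (0 + 2) mod 8 = 2
i=1: (i + s[i]) mod n = (1 + 1) mod 8 = 2
i=2: (i + s[i]) mod n = (2 + 0) mod 8 = 2
i=3: (i + s[i]) mod n = (3 + 4) mod 8 = 7
i=4: (i + s[i]) mod n = (4 + 1) mod 8 = 5
i=5: (i + s[i]) mod n = (5 + 1) mod 8 = 6
i=6: (i + s[i]) mod n = (6 + 0) mod 8 = 6
i=7: (i + s[i]) mod n = (7 + 5) mod 8 = 4
Residues: [2, 2, 2, 7, 5, 6, 6, 4], distinct: False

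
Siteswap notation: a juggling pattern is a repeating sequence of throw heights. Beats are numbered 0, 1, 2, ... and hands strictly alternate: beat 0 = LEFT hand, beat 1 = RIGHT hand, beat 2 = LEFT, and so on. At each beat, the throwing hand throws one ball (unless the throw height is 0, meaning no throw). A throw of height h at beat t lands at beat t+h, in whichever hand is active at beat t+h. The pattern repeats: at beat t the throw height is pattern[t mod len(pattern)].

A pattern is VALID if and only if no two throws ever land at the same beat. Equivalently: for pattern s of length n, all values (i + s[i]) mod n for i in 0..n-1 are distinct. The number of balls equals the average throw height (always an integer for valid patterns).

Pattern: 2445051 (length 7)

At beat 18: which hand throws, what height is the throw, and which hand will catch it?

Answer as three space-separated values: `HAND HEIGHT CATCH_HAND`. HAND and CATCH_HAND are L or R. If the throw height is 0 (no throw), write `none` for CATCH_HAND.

Beat 18: 18 mod 2 = 0, so hand = L
Throw height = pattern[18 mod 7] = pattern[4] = 0

Answer: L 0 none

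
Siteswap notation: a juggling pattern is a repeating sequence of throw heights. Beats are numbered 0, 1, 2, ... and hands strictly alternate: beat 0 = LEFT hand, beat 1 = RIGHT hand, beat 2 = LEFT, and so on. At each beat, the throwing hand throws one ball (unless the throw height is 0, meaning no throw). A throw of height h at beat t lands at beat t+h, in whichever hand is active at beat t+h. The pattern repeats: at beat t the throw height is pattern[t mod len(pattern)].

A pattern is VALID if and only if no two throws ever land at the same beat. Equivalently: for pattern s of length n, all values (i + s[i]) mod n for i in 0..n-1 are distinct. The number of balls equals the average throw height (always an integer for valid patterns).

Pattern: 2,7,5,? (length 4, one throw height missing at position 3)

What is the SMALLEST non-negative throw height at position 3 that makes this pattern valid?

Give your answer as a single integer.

i=0: (0 + 2) mod 4 = 2
i=1: (1 + 7) mod 4 = 0
i=2: (2 + 5) mod 4 = 3
i=3: s[i]=? (unknown)
Known residues: [0, 2, 3]; need a permutation of 0..3, so missing residue r = 1
Need (3 + s) mod 4 = 1; smallest s = (1 - 3) mod 4 = 2

Answer: 2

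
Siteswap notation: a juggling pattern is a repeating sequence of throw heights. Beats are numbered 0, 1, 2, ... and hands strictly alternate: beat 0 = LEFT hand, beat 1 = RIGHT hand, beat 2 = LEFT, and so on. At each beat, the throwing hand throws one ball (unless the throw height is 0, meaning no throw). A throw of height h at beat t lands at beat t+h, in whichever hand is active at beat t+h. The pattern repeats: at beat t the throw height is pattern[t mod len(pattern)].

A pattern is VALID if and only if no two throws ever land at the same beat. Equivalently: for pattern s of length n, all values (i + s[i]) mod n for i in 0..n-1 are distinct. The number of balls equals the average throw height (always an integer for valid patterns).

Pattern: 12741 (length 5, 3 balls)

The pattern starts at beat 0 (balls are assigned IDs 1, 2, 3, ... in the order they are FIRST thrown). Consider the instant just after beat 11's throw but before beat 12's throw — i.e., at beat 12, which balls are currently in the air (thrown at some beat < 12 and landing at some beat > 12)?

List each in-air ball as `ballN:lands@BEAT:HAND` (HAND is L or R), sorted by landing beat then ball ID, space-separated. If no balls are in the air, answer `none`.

Answer: ball2:lands@13:R ball1:lands@14:L

Derivation:
Beat 0 (L): throw ball1 h=1 -> lands@1:R; in-air after throw: [b1@1:R]
Beat 1 (R): throw ball1 h=2 -> lands@3:R; in-air after throw: [b1@3:R]
Beat 2 (L): throw ball2 h=7 -> lands@9:R; in-air after throw: [b1@3:R b2@9:R]
Beat 3 (R): throw ball1 h=4 -> lands@7:R; in-air after throw: [b1@7:R b2@9:R]
Beat 4 (L): throw ball3 h=1 -> lands@5:R; in-air after throw: [b3@5:R b1@7:R b2@9:R]
Beat 5 (R): throw ball3 h=1 -> lands@6:L; in-air after throw: [b3@6:L b1@7:R b2@9:R]
Beat 6 (L): throw ball3 h=2 -> lands@8:L; in-air after throw: [b1@7:R b3@8:L b2@9:R]
Beat 7 (R): throw ball1 h=7 -> lands@14:L; in-air after throw: [b3@8:L b2@9:R b1@14:L]
Beat 8 (L): throw ball3 h=4 -> lands@12:L; in-air after throw: [b2@9:R b3@12:L b1@14:L]
Beat 9 (R): throw ball2 h=1 -> lands@10:L; in-air after throw: [b2@10:L b3@12:L b1@14:L]
Beat 10 (L): throw ball2 h=1 -> lands@11:R; in-air after throw: [b2@11:R b3@12:L b1@14:L]
Beat 11 (R): throw ball2 h=2 -> lands@13:R; in-air after throw: [b3@12:L b2@13:R b1@14:L]
Beat 12 (L): throw ball3 h=7 -> lands@19:R; in-air after throw: [b2@13:R b1@14:L b3@19:R]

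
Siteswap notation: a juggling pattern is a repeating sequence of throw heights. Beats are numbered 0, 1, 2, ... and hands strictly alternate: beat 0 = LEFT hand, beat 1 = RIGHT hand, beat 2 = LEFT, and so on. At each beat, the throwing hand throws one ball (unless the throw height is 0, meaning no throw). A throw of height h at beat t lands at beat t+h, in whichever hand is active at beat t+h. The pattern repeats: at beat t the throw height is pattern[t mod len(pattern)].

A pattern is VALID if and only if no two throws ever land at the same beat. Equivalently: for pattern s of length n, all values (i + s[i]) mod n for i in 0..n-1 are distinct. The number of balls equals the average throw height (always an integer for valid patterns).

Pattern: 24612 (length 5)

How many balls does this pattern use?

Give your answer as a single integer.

Answer: 3

Derivation:
Pattern = [2, 4, 6, 1, 2], length n = 5
  position 0: throw height = 2, running sum = 2
  position 1: throw height = 4, running sum = 6
  position 2: throw height = 6, running sum = 12
  position 3: throw height = 1, running sum = 13
  position 4: throw height = 2, running sum = 15
Total sum = 15; balls = sum / n = 15 / 5 = 3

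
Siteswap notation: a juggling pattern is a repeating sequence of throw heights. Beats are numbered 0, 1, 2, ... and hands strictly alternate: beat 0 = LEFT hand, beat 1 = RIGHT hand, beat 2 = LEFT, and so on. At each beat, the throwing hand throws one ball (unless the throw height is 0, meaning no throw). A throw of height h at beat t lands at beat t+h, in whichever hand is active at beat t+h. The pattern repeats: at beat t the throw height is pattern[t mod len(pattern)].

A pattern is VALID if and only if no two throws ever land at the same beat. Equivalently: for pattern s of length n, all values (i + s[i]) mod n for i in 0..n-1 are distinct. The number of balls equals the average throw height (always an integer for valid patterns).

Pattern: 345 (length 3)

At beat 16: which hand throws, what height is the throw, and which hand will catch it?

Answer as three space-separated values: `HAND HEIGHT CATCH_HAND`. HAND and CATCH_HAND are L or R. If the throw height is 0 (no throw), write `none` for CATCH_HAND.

Beat 16: 16 mod 2 = 0, so hand = L
Throw height = pattern[16 mod 3] = pattern[1] = 4
Lands at beat 16+4=20, 20 mod 2 = 0, so catch hand = L

Answer: L 4 L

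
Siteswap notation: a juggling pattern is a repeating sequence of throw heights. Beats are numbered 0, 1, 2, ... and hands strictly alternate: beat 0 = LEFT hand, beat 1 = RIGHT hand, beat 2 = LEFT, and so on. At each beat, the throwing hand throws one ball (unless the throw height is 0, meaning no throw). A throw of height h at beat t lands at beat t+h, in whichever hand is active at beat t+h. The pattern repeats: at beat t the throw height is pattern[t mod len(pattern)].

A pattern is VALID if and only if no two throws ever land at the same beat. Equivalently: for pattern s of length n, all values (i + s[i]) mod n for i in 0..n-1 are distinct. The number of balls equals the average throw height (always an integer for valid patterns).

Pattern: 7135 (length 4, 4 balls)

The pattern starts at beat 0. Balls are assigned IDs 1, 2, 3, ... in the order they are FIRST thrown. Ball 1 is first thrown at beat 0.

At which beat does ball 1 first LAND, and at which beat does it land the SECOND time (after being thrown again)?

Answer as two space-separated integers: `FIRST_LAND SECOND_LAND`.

Answer: 7 12

Derivation:
Beat 0 (L): throw ball1 h=7 -> lands@7:R; in-air after throw: [b1@7:R]
Beat 1 (R): throw ball2 h=1 -> lands@2:L; in-air after throw: [b2@2:L b1@7:R]
Beat 2 (L): throw ball2 h=3 -> lands@5:R; in-air after throw: [b2@5:R b1@7:R]
Beat 3 (R): throw ball3 h=5 -> lands@8:L; in-air after throw: [b2@5:R b1@7:R b3@8:L]
Beat 4 (L): throw ball4 h=7 -> lands@11:R; in-air after throw: [b2@5:R b1@7:R b3@8:L b4@11:R]
Beat 5 (R): throw ball2 h=1 -> lands@6:L; in-air after throw: [b2@6:L b1@7:R b3@8:L b4@11:R]
Beat 6 (L): throw ball2 h=3 -> lands@9:R; in-air after throw: [b1@7:R b3@8:L b2@9:R b4@11:R]
Beat 7 (R): throw ball1 h=5 -> lands@12:L; in-air after throw: [b3@8:L b2@9:R b4@11:R b1@12:L]
Beat 8 (L): throw ball3 h=7 -> lands@15:R; in-air after throw: [b2@9:R b4@11:R b1@12:L b3@15:R]
Beat 9 (R): throw ball2 h=1 -> lands@10:L; in-air after throw: [b2@10:L b4@11:R b1@12:L b3@15:R]
Beat 10 (L): throw ball2 h=3 -> lands@13:R; in-air after throw: [b4@11:R b1@12:L b2@13:R b3@15:R]
Beat 11 (R): throw ball4 h=5 -> lands@16:L; in-air after throw: [b1@12:L b2@13:R b3@15:R b4@16:L]
Beat 12 (L): throw ball1 h=7 -> lands@19:R; in-air after throw: [b2@13:R b3@15:R b4@16:L b1@19:R]
Ball 1: thrown@0 h=7 -> first land @7; rethrown@7 h=5 -> second land @12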